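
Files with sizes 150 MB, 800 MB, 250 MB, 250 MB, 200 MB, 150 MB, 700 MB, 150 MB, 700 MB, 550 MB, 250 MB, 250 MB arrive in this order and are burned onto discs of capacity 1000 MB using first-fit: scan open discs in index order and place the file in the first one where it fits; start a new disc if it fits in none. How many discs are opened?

  150 → disc 1 (new)  [load 150/1000]
  800 → disc 1  [load 950/1000]
  250 → disc 2 (new)  [load 250/1000]
  250 → disc 2  [load 500/1000]
  200 → disc 2  [load 700/1000]
  150 → disc 2  [load 850/1000]
  700 → disc 3 (new)  [load 700/1000]
  150 → disc 2  [load 1000/1000]
  700 → disc 4 (new)  [load 700/1000]
  550 → disc 5 (new)  [load 550/1000]
  250 → disc 3  [load 950/1000]
  250 → disc 4  [load 950/1000]
5 discs opened.

5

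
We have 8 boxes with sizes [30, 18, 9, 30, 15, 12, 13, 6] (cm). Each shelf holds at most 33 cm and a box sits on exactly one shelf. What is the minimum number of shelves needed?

5

Total = 30 + 30 + 18 + 15 + 13 + 12 + 9 + 6 = 133 cm.
Lower bound: ⌈133/33⌉ = 5 shelves.
A packing using 5 shelves:
  shelf 1: 30 = 30
  shelf 2: 30 = 30
  shelf 3: 18 + 15 = 33
  shelf 4: 13 + 12 + 6 = 31
  shelf 5: 9 = 9
This matches the lower bound, so 5 is optimal.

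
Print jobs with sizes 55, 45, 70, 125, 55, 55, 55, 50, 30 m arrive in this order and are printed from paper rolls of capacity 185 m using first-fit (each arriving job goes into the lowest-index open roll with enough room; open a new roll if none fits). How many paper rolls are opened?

  55 → roll 1 (new)  [load 55/185]
  45 → roll 1  [load 100/185]
  70 → roll 1  [load 170/185]
  125 → roll 2 (new)  [load 125/185]
  55 → roll 2  [load 180/185]
  55 → roll 3 (new)  [load 55/185]
  55 → roll 3  [load 110/185]
  50 → roll 3  [load 160/185]
  30 → roll 4 (new)  [load 30/185]
4 paper rolls opened.

4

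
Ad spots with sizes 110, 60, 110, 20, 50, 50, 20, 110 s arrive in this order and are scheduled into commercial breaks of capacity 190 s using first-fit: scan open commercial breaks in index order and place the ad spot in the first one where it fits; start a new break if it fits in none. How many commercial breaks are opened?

3

  110 → break 1 (new)  [load 110/190]
  60 → break 1  [load 170/190]
  110 → break 2 (new)  [load 110/190]
  20 → break 1  [load 190/190]
  50 → break 2  [load 160/190]
  50 → break 3 (new)  [load 50/190]
  20 → break 2  [load 180/190]
  110 → break 3  [load 160/190]
3 commercial breaks opened.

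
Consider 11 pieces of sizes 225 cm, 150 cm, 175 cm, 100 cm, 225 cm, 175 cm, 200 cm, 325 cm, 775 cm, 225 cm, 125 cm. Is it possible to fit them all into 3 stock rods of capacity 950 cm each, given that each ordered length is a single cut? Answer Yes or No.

A valid assignment using 3 stock rods:
  stock rod 1: 775 + 175 = 950
  stock rod 2: 325 + 225 + 225 + 175 = 950
  stock rod 3: 225 + 200 + 150 + 125 + 100 = 800
Every load is within 950 cm, so 3 stock rods suffice.

Yes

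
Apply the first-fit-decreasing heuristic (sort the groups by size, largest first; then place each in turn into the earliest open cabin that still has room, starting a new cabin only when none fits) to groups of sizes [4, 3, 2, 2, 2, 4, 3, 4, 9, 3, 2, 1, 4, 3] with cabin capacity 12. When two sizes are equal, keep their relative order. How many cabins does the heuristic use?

Sorted descending: 9, 4, 4, 4, 4, 3, 3, 3, 3, 2, 2, 2, 2, 1.
  9 → cabin 1 (new)  [load 9/12]
  4 → cabin 2 (new)  [load 4/12]
  4 → cabin 2  [load 8/12]
  4 → cabin 2  [load 12/12]
  4 → cabin 3 (new)  [load 4/12]
  3 → cabin 1  [load 12/12]
  3 → cabin 3  [load 7/12]
  3 → cabin 3  [load 10/12]
  3 → cabin 4 (new)  [load 3/12]
  2 → cabin 3  [load 12/12]
  2 → cabin 4  [load 5/12]
  2 → cabin 4  [load 7/12]
  2 → cabin 4  [load 9/12]
  1 → cabin 4  [load 10/12]
4 cabins opened.

4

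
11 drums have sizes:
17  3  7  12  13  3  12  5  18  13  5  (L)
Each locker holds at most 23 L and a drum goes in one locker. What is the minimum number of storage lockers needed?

6

Total = 18 + 17 + 13 + 13 + 12 + 12 + 7 + 5 + 5 + 3 + 3 = 108 L.
Lower bound: ⌈108/23⌉ = 5 storage lockers.
Also, 6 drums each exceed 23/2 L, and no two of those can share a locker, so at least 6 storage lockers are needed.
A packing using 6 storage lockers:
  locker 1: 18 + 5 = 23
  locker 2: 17 + 5 = 22
  locker 3: 13 + 7 + 3 = 23
  locker 4: 13 + 3 = 16
  locker 5: 12 = 12
  locker 6: 12 = 12
This matches the lower bound, so 6 is optimal.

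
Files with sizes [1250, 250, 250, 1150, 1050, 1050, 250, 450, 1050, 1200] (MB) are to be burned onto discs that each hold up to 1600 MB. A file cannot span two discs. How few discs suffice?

6

Total = 1250 + 1200 + 1150 + 1050 + 1050 + 1050 + 450 + 250 + 250 + 250 = 7950 MB.
Lower bound: ⌈7950/1600⌉ = 5 discs.
Also, 6 files each exceed 800 MB, and no two of those can share a disc, so at least 6 discs are needed.
A packing using 6 discs:
  disc 1: 1250 + 250 = 1500
  disc 2: 1200 + 250 = 1450
  disc 3: 1150 + 450 = 1600
  disc 4: 1050 + 250 = 1300
  disc 5: 1050 = 1050
  disc 6: 1050 = 1050
This matches the lower bound, so 6 is optimal.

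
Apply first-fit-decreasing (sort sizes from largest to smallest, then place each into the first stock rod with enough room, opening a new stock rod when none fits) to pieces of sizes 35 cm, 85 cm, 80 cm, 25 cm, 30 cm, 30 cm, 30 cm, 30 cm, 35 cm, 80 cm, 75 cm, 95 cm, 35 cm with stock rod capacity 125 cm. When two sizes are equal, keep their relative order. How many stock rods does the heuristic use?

Sorted descending: 95, 85, 80, 80, 75, 35, 35, 35, 30, 30, 30, 30, 25.
  95 → stock rod 1 (new)  [load 95/125]
  85 → stock rod 2 (new)  [load 85/125]
  80 → stock rod 3 (new)  [load 80/125]
  80 → stock rod 4 (new)  [load 80/125]
  75 → stock rod 5 (new)  [load 75/125]
  35 → stock rod 2  [load 120/125]
  35 → stock rod 3  [load 115/125]
  35 → stock rod 4  [load 115/125]
  30 → stock rod 1  [load 125/125]
  30 → stock rod 5  [load 105/125]
  30 → stock rod 6 (new)  [load 30/125]
  30 → stock rod 6  [load 60/125]
  25 → stock rod 6  [load 85/125]
6 stock rods opened.

6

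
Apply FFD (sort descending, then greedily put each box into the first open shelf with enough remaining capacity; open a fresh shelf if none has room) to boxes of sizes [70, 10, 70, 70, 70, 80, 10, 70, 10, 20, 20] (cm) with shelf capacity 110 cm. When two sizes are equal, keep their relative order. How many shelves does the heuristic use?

Sorted descending: 80, 70, 70, 70, 70, 70, 20, 20, 10, 10, 10.
  80 → shelf 1 (new)  [load 80/110]
  70 → shelf 2 (new)  [load 70/110]
  70 → shelf 3 (new)  [load 70/110]
  70 → shelf 4 (new)  [load 70/110]
  70 → shelf 5 (new)  [load 70/110]
  70 → shelf 6 (new)  [load 70/110]
  20 → shelf 1  [load 100/110]
  20 → shelf 2  [load 90/110]
  10 → shelf 1  [load 110/110]
  10 → shelf 2  [load 100/110]
  10 → shelf 2  [load 110/110]
6 shelves opened.

6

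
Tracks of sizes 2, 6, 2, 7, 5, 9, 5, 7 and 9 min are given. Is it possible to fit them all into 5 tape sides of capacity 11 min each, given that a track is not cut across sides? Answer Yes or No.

Total = 52 min; ⌈52/11⌉ = 5.
The bound of 5 does not rule out 5, but exhaustive search shows no assignment into 5 tape sides of capacity 11 min exists — the minimum is 6.

No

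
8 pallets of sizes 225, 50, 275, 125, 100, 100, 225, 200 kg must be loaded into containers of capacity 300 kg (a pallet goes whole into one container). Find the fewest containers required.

5

Total = 275 + 225 + 225 + 200 + 125 + 100 + 100 + 50 = 1300 kg.
Lower bound: ⌈1300/300⌉ = 5 containers.
A packing using 5 containers:
  container 1: 275 = 275
  container 2: 225 + 50 = 275
  container 3: 225 = 225
  container 4: 200 + 100 = 300
  container 5: 125 + 100 = 225
This matches the lower bound, so 5 is optimal.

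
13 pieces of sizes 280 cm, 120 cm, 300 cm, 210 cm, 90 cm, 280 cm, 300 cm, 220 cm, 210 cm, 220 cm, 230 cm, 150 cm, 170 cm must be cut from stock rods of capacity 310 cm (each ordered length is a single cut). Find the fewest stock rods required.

11

Total = 300 + 300 + 280 + 280 + 230 + 220 + 220 + 210 + 210 + 170 + 150 + 120 + 90 = 2780 cm.
Lower bound: ⌈2780/310⌉ = 9 stock rods.
Also, 10 pieces each exceed 155 cm, and no two of those can share a stock rod, so at least 10 stock rods are needed.
A packing using 11 stock rods:
  stock rod 1: 300 = 300
  stock rod 2: 300 = 300
  stock rod 3: 280 = 280
  stock rod 4: 280 = 280
  stock rod 5: 230 = 230
  stock rod 6: 220 + 90 = 310
  stock rod 7: 220 = 220
  stock rod 8: 210 = 210
  stock rod 9: 210 = 210
  stock rod 10: 170 + 120 = 290
  stock rod 11: 150 = 150
No arrangement into 10 stock rods stays within capacity, so 11 is optimal.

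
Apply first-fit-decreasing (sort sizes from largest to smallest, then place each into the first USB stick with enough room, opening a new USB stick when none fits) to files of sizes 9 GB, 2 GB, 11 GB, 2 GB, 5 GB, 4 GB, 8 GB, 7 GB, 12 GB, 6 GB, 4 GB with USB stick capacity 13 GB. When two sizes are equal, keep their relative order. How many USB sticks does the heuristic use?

Sorted descending: 12, 11, 9, 8, 7, 6, 5, 4, 4, 2, 2.
  12 → USB stick 1 (new)  [load 12/13]
  11 → USB stick 2 (new)  [load 11/13]
  9 → USB stick 3 (new)  [load 9/13]
  8 → USB stick 4 (new)  [load 8/13]
  7 → USB stick 5 (new)  [load 7/13]
  6 → USB stick 5  [load 13/13]
  5 → USB stick 4  [load 13/13]
  4 → USB stick 3  [load 13/13]
  4 → USB stick 6 (new)  [load 4/13]
  2 → USB stick 2  [load 13/13]
  2 → USB stick 6  [load 6/13]
6 USB sticks opened.

6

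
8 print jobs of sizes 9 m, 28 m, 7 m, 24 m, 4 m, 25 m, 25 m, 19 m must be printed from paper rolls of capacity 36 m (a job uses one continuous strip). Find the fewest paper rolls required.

Total = 28 + 25 + 25 + 24 + 19 + 9 + 7 + 4 = 141 m.
Lower bound: ⌈141/36⌉ = 4 paper rolls.
Also, 5 print jobs each exceed 18 m, and no two of those can share a roll, so at least 5 paper rolls are needed.
A packing using 5 paper rolls:
  roll 1: 28 + 7 = 35
  roll 2: 25 + 9 = 34
  roll 3: 25 + 4 = 29
  roll 4: 24 = 24
  roll 5: 19 = 19
This matches the lower bound, so 5 is optimal.

5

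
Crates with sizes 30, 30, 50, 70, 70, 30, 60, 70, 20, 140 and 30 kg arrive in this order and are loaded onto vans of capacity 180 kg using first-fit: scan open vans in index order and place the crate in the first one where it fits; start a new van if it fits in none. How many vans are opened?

  30 → van 1 (new)  [load 30/180]
  30 → van 1  [load 60/180]
  50 → van 1  [load 110/180]
  70 → van 1  [load 180/180]
  70 → van 2 (new)  [load 70/180]
  30 → van 2  [load 100/180]
  60 → van 2  [load 160/180]
  70 → van 3 (new)  [load 70/180]
  20 → van 2  [load 180/180]
  140 → van 4 (new)  [load 140/180]
  30 → van 3  [load 100/180]
4 vans opened.

4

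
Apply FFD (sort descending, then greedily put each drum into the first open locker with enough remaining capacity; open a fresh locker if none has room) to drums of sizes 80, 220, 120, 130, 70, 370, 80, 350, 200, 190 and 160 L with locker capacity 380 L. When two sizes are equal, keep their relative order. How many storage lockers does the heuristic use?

6

Sorted descending: 370, 350, 220, 200, 190, 160, 130, 120, 80, 80, 70.
  370 → locker 1 (new)  [load 370/380]
  350 → locker 2 (new)  [load 350/380]
  220 → locker 3 (new)  [load 220/380]
  200 → locker 4 (new)  [load 200/380]
  190 → locker 5 (new)  [load 190/380]
  160 → locker 3  [load 380/380]
  130 → locker 4  [load 330/380]
  120 → locker 5  [load 310/380]
  80 → locker 6 (new)  [load 80/380]
  80 → locker 6  [load 160/380]
  70 → locker 5  [load 380/380]
6 storage lockers opened.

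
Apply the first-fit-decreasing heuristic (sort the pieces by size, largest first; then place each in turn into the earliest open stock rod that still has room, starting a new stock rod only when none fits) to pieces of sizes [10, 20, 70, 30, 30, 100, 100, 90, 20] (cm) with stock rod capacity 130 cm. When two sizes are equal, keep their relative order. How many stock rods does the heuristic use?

4

Sorted descending: 100, 100, 90, 70, 30, 30, 20, 20, 10.
  100 → stock rod 1 (new)  [load 100/130]
  100 → stock rod 2 (new)  [load 100/130]
  90 → stock rod 3 (new)  [load 90/130]
  70 → stock rod 4 (new)  [load 70/130]
  30 → stock rod 1  [load 130/130]
  30 → stock rod 2  [load 130/130]
  20 → stock rod 3  [load 110/130]
  20 → stock rod 3  [load 130/130]
  10 → stock rod 4  [load 80/130]
4 stock rods opened.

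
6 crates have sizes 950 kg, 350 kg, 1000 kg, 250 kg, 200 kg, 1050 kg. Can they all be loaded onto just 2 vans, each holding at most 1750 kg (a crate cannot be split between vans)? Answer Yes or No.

Total = 3800 kg; ⌈3800/1750⌉ = 3.
At least 3 vans are required, but only 2 are allowed.

No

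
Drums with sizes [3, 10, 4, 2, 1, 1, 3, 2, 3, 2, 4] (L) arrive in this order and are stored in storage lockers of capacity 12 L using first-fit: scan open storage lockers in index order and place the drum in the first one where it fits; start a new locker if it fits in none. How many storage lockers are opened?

  3 → locker 1 (new)  [load 3/12]
  10 → locker 2 (new)  [load 10/12]
  4 → locker 1  [load 7/12]
  2 → locker 1  [load 9/12]
  1 → locker 1  [load 10/12]
  1 → locker 1  [load 11/12]
  3 → locker 3 (new)  [load 3/12]
  2 → locker 2  [load 12/12]
  3 → locker 3  [load 6/12]
  2 → locker 3  [load 8/12]
  4 → locker 3  [load 12/12]
3 storage lockers opened.

3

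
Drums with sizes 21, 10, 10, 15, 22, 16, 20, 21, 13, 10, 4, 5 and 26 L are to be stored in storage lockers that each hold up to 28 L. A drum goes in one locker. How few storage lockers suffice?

8

Total = 26 + 22 + 21 + 21 + 20 + 16 + 15 + 13 + 10 + 10 + 10 + 5 + 4 = 193 L.
Lower bound: ⌈193/28⌉ = 7 storage lockers.
A packing using 8 storage lockers:
  locker 1: 26 = 26
  locker 2: 22 + 5 = 27
  locker 3: 21 + 4 = 25
  locker 4: 21 = 21
  locker 5: 20 = 20
  locker 6: 16 + 10 = 26
  locker 7: 15 + 13 = 28
  locker 8: 10 + 10 = 20
No arrangement into 7 storage lockers stays within capacity, so 8 is optimal.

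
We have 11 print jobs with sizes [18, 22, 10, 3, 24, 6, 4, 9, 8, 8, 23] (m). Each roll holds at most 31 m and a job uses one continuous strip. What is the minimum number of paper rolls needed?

Total = 24 + 23 + 22 + 18 + 10 + 9 + 8 + 8 + 6 + 4 + 3 = 135 m.
Lower bound: ⌈135/31⌉ = 5 paper rolls.
A packing using 5 paper rolls:
  roll 1: 24 + 6 = 30
  roll 2: 23 + 8 = 31
  roll 3: 22 + 9 = 31
  roll 4: 18 + 10 + 3 = 31
  roll 5: 8 + 4 = 12
This matches the lower bound, so 5 is optimal.

5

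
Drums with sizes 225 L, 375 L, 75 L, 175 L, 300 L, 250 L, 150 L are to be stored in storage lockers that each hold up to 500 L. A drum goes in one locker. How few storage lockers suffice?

Total = 375 + 300 + 250 + 225 + 175 + 150 + 75 = 1550 L.
Lower bound: ⌈1550/500⌉ = 4 storage lockers.
A packing using 4 storage lockers:
  locker 1: 375 + 75 = 450
  locker 2: 300 + 175 = 475
  locker 3: 250 + 225 = 475
  locker 4: 150 = 150
This matches the lower bound, so 4 is optimal.

4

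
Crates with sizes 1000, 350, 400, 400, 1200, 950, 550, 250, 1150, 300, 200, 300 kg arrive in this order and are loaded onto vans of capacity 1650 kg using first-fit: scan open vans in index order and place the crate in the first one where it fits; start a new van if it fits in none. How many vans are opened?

  1000 → van 1 (new)  [load 1000/1650]
  350 → van 1  [load 1350/1650]
  400 → van 2 (new)  [load 400/1650]
  400 → van 2  [load 800/1650]
  1200 → van 3 (new)  [load 1200/1650]
  950 → van 4 (new)  [load 950/1650]
  550 → van 2  [load 1350/1650]
  250 → van 1  [load 1600/1650]
  1150 → van 5 (new)  [load 1150/1650]
  300 → van 2  [load 1650/1650]
  200 → van 3  [load 1400/1650]
  300 → van 4  [load 1250/1650]
5 vans opened.

5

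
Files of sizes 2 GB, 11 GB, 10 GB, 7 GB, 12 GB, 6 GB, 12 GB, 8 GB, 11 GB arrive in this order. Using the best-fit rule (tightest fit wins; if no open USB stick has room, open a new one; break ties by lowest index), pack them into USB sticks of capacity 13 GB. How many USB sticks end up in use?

  2 → USB stick 1 (new)  [load 2/13]
  11 → USB stick 1  [load 13/13]
  10 → USB stick 2 (new)  [load 10/13]
  7 → USB stick 3 (new)  [load 7/13]
  12 → USB stick 4 (new)  [load 12/13]
  6 → USB stick 3  [load 13/13]
  12 → USB stick 5 (new)  [load 12/13]
  8 → USB stick 6 (new)  [load 8/13]
  11 → USB stick 7 (new)  [load 11/13]
7 USB sticks opened.

7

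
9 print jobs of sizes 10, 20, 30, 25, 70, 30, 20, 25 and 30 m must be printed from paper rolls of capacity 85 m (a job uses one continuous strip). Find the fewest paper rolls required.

4

Total = 70 + 30 + 30 + 30 + 25 + 25 + 20 + 20 + 10 = 260 m.
Lower bound: ⌈260/85⌉ = 4 paper rolls.
A packing using 4 paper rolls:
  roll 1: 70 + 10 = 80
  roll 2: 30 + 30 + 25 = 85
  roll 3: 30 + 25 + 20 = 75
  roll 4: 20 = 20
This matches the lower bound, so 4 is optimal.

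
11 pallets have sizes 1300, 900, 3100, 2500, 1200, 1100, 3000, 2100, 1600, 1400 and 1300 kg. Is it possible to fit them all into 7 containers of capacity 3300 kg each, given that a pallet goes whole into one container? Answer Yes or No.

Yes

A valid assignment using 7 containers:
  container 1: 3100 = 3100
  container 2: 3000 = 3000
  container 3: 2500 = 2500
  container 4: 2100 + 1200 = 3300
  container 5: 1600 + 1400 = 3000
  container 6: 1300 + 1300 = 2600
  container 7: 1100 + 900 = 2000
Every load is within 3300 kg, so 7 containers suffice.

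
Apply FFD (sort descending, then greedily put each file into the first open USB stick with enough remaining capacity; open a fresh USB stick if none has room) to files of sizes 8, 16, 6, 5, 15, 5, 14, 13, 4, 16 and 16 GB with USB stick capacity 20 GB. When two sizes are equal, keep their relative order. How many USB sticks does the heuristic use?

7

Sorted descending: 16, 16, 16, 15, 14, 13, 8, 6, 5, 5, 4.
  16 → USB stick 1 (new)  [load 16/20]
  16 → USB stick 2 (new)  [load 16/20]
  16 → USB stick 3 (new)  [load 16/20]
  15 → USB stick 4 (new)  [load 15/20]
  14 → USB stick 5 (new)  [load 14/20]
  13 → USB stick 6 (new)  [load 13/20]
  8 → USB stick 7 (new)  [load 8/20]
  6 → USB stick 5  [load 20/20]
  5 → USB stick 4  [load 20/20]
  5 → USB stick 6  [load 18/20]
  4 → USB stick 1  [load 20/20]
7 USB sticks opened.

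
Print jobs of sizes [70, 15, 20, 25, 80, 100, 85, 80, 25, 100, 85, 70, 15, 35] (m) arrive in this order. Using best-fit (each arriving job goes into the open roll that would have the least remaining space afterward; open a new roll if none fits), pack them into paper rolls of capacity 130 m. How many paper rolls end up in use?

  70 → roll 1 (new)  [load 70/130]
  15 → roll 1  [load 85/130]
  20 → roll 1  [load 105/130]
  25 → roll 1  [load 130/130]
  80 → roll 2 (new)  [load 80/130]
  100 → roll 3 (new)  [load 100/130]
  85 → roll 4 (new)  [load 85/130]
  80 → roll 5 (new)  [load 80/130]
  25 → roll 3  [load 125/130]
  100 → roll 6 (new)  [load 100/130]
  85 → roll 7 (new)  [load 85/130]
  70 → roll 8 (new)  [load 70/130]
  15 → roll 6  [load 115/130]
  35 → roll 4  [load 120/130]
8 paper rolls opened.

8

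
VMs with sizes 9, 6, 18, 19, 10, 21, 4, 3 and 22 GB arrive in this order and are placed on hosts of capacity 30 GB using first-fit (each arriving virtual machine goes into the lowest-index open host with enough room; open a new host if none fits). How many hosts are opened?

  9 → host 1 (new)  [load 9/30]
  6 → host 1  [load 15/30]
  18 → host 2 (new)  [load 18/30]
  19 → host 3 (new)  [load 19/30]
  10 → host 1  [load 25/30]
  21 → host 4 (new)  [load 21/30]
  4 → host 1  [load 29/30]
  3 → host 2  [load 21/30]
  22 → host 5 (new)  [load 22/30]
5 hosts opened.

5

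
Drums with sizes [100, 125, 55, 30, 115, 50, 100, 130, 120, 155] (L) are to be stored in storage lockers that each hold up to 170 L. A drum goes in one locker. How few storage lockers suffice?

7

Total = 155 + 130 + 125 + 120 + 115 + 100 + 100 + 55 + 50 + 30 = 980 L.
Lower bound: ⌈980/170⌉ = 6 storage lockers.
Also, 7 drums each exceed 85 L, and no two of those can share a locker, so at least 7 storage lockers are needed.
A packing using 7 storage lockers:
  locker 1: 155 = 155
  locker 2: 130 + 30 = 160
  locker 3: 125 = 125
  locker 4: 120 + 50 = 170
  locker 5: 115 + 55 = 170
  locker 6: 100 = 100
  locker 7: 100 = 100
This matches the lower bound, so 7 is optimal.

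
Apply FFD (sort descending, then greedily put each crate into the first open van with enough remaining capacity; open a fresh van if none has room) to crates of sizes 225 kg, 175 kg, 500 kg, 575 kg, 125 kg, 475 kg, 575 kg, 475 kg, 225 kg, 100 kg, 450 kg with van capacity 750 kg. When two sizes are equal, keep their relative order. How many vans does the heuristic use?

Sorted descending: 575, 575, 500, 475, 475, 450, 225, 225, 175, 125, 100.
  575 → van 1 (new)  [load 575/750]
  575 → van 2 (new)  [load 575/750]
  500 → van 3 (new)  [load 500/750]
  475 → van 4 (new)  [load 475/750]
  475 → van 5 (new)  [load 475/750]
  450 → van 6 (new)  [load 450/750]
  225 → van 3  [load 725/750]
  225 → van 4  [load 700/750]
  175 → van 1  [load 750/750]
  125 → van 2  [load 700/750]
  100 → van 5  [load 575/750]
6 vans opened.

6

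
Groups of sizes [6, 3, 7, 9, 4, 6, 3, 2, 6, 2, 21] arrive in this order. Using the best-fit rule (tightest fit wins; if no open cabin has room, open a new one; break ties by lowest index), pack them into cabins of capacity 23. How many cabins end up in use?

  6 → cabin 1 (new)  [load 6/23]
  3 → cabin 1  [load 9/23]
  7 → cabin 1  [load 16/23]
  9 → cabin 2 (new)  [load 9/23]
  4 → cabin 1  [load 20/23]
  6 → cabin 2  [load 15/23]
  3 → cabin 1  [load 23/23]
  2 → cabin 2  [load 17/23]
  6 → cabin 2  [load 23/23]
  2 → cabin 3 (new)  [load 2/23]
  21 → cabin 3  [load 23/23]
3 cabins opened.

3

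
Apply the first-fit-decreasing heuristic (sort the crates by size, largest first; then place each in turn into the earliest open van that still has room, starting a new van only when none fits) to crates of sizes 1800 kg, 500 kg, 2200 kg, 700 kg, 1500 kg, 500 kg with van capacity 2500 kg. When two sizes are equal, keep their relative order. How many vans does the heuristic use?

Sorted descending: 2200, 1800, 1500, 700, 500, 500.
  2200 → van 1 (new)  [load 2200/2500]
  1800 → van 2 (new)  [load 1800/2500]
  1500 → van 3 (new)  [load 1500/2500]
  700 → van 2  [load 2500/2500]
  500 → van 3  [load 2000/2500]
  500 → van 3  [load 2500/2500]
3 vans opened.

3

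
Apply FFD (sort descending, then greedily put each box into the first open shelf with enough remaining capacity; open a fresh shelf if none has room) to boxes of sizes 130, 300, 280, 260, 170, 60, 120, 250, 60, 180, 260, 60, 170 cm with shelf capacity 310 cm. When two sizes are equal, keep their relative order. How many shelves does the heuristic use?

8

Sorted descending: 300, 280, 260, 260, 250, 180, 170, 170, 130, 120, 60, 60, 60.
  300 → shelf 1 (new)  [load 300/310]
  280 → shelf 2 (new)  [load 280/310]
  260 → shelf 3 (new)  [load 260/310]
  260 → shelf 4 (new)  [load 260/310]
  250 → shelf 5 (new)  [load 250/310]
  180 → shelf 6 (new)  [load 180/310]
  170 → shelf 7 (new)  [load 170/310]
  170 → shelf 8 (new)  [load 170/310]
  130 → shelf 6  [load 310/310]
  120 → shelf 7  [load 290/310]
  60 → shelf 5  [load 310/310]
  60 → shelf 8  [load 230/310]
  60 → shelf 8  [load 290/310]
8 shelves opened.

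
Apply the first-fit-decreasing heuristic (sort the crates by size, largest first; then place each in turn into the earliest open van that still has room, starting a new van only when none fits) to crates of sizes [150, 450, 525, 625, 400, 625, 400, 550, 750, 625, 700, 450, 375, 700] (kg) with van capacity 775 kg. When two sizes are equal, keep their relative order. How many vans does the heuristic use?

12

Sorted descending: 750, 700, 700, 625, 625, 625, 550, 525, 450, 450, 400, 400, 375, 150.
  750 → van 1 (new)  [load 750/775]
  700 → van 2 (new)  [load 700/775]
  700 → van 3 (new)  [load 700/775]
  625 → van 4 (new)  [load 625/775]
  625 → van 5 (new)  [load 625/775]
  625 → van 6 (new)  [load 625/775]
  550 → van 7 (new)  [load 550/775]
  525 → van 8 (new)  [load 525/775]
  450 → van 9 (new)  [load 450/775]
  450 → van 10 (new)  [load 450/775]
  400 → van 11 (new)  [load 400/775]
  400 → van 12 (new)  [load 400/775]
  375 → van 11  [load 775/775]
  150 → van 4  [load 775/775]
12 vans opened.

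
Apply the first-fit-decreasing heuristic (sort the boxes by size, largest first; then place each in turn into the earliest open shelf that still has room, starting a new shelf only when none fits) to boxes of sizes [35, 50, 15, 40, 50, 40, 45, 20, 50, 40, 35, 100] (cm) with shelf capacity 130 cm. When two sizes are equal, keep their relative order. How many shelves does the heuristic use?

Sorted descending: 100, 50, 50, 50, 45, 40, 40, 40, 35, 35, 20, 15.
  100 → shelf 1 (new)  [load 100/130]
  50 → shelf 2 (new)  [load 50/130]
  50 → shelf 2  [load 100/130]
  50 → shelf 3 (new)  [load 50/130]
  45 → shelf 3  [load 95/130]
  40 → shelf 4 (new)  [load 40/130]
  40 → shelf 4  [load 80/130]
  40 → shelf 4  [load 120/130]
  35 → shelf 3  [load 130/130]
  35 → shelf 5 (new)  [load 35/130]
  20 → shelf 1  [load 120/130]
  15 → shelf 2  [load 115/130]
5 shelves opened.

5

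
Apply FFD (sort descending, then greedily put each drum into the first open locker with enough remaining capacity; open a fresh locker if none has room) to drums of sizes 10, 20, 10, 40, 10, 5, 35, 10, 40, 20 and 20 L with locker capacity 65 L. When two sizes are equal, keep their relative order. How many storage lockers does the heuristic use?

4

Sorted descending: 40, 40, 35, 20, 20, 20, 10, 10, 10, 10, 5.
  40 → locker 1 (new)  [load 40/65]
  40 → locker 2 (new)  [load 40/65]
  35 → locker 3 (new)  [load 35/65]
  20 → locker 1  [load 60/65]
  20 → locker 2  [load 60/65]
  20 → locker 3  [load 55/65]
  10 → locker 3  [load 65/65]
  10 → locker 4 (new)  [load 10/65]
  10 → locker 4  [load 20/65]
  10 → locker 4  [load 30/65]
  5 → locker 1  [load 65/65]
4 storage lockers opened.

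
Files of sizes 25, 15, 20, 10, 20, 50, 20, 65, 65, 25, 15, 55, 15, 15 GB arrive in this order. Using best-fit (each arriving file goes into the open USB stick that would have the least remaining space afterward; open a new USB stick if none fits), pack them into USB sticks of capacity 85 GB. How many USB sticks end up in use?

  25 → USB stick 1 (new)  [load 25/85]
  15 → USB stick 1  [load 40/85]
  20 → USB stick 1  [load 60/85]
  10 → USB stick 1  [load 70/85]
  20 → USB stick 2 (new)  [load 20/85]
  50 → USB stick 2  [load 70/85]
  20 → USB stick 3 (new)  [load 20/85]
  65 → USB stick 3  [load 85/85]
  65 → USB stick 4 (new)  [load 65/85]
  25 → USB stick 5 (new)  [load 25/85]
  15 → USB stick 1  [load 85/85]
  55 → USB stick 5  [load 80/85]
  15 → USB stick 2  [load 85/85]
  15 → USB stick 4  [load 80/85]
5 USB sticks opened.

5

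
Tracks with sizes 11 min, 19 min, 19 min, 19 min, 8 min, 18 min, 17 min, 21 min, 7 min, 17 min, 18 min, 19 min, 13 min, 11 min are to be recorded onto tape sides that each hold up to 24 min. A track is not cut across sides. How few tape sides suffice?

11

Total = 21 + 19 + 19 + 19 + 19 + 18 + 18 + 17 + 17 + 13 + 11 + 11 + 8 + 7 = 217 min.
Lower bound: ⌈217/24⌉ = 10 tape sides.
A packing using 11 tape sides:
  side 1: 21 = 21
  side 2: 19 = 19
  side 3: 19 = 19
  side 4: 19 = 19
  side 5: 19 = 19
  side 6: 18 = 18
  side 7: 18 = 18
  side 8: 17 + 7 = 24
  side 9: 17 = 17
  side 10: 13 + 11 = 24
  side 11: 11 + 8 = 19
No arrangement into 10 tape sides stays within capacity, so 11 is optimal.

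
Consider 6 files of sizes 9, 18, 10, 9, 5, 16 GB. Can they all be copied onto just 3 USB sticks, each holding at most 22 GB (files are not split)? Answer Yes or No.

No

Total = 67 GB; ⌈67/22⌉ = 4.
At least 4 USB sticks are required, but only 3 are allowed.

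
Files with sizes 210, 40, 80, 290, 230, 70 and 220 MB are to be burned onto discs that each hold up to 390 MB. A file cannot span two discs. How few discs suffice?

Total = 290 + 230 + 220 + 210 + 80 + 70 + 40 = 1140 MB.
Lower bound: ⌈1140/390⌉ = 3 discs.
Also, 4 files each exceed 195 MB, and no two of those can share a disc, so at least 4 discs are needed.
A packing using 4 discs:
  disc 1: 290 + 80 = 370
  disc 2: 230 + 70 + 40 = 340
  disc 3: 220 = 220
  disc 4: 210 = 210
This matches the lower bound, so 4 is optimal.

4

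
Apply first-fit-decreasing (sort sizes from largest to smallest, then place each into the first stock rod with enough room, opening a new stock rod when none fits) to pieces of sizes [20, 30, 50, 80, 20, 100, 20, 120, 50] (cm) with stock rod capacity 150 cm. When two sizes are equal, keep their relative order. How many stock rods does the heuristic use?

4

Sorted descending: 120, 100, 80, 50, 50, 30, 20, 20, 20.
  120 → stock rod 1 (new)  [load 120/150]
  100 → stock rod 2 (new)  [load 100/150]
  80 → stock rod 3 (new)  [load 80/150]
  50 → stock rod 2  [load 150/150]
  50 → stock rod 3  [load 130/150]
  30 → stock rod 1  [load 150/150]
  20 → stock rod 3  [load 150/150]
  20 → stock rod 4 (new)  [load 20/150]
  20 → stock rod 4  [load 40/150]
4 stock rods opened.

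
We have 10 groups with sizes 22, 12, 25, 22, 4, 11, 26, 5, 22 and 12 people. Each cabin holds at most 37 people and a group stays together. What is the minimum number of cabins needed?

Total = 26 + 25 + 22 + 22 + 22 + 12 + 12 + 11 + 5 + 4 = 161 people.
Lower bound: ⌈161/37⌉ = 5 cabins.
A packing using 5 cabins:
  cabin 1: 26 + 11 = 37
  cabin 2: 25 + 12 = 37
  cabin 3: 22 + 12 = 34
  cabin 4: 22 + 5 + 4 = 31
  cabin 5: 22 = 22
This matches the lower bound, so 5 is optimal.

5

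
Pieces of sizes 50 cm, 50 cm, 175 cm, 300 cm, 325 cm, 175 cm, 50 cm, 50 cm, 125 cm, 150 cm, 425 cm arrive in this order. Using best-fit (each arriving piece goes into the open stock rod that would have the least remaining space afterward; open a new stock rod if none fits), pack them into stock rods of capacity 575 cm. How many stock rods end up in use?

4

  50 → stock rod 1 (new)  [load 50/575]
  50 → stock rod 1  [load 100/575]
  175 → stock rod 1  [load 275/575]
  300 → stock rod 1  [load 575/575]
  325 → stock rod 2 (new)  [load 325/575]
  175 → stock rod 2  [load 500/575]
  50 → stock rod 2  [load 550/575]
  50 → stock rod 3 (new)  [load 50/575]
  125 → stock rod 3  [load 175/575]
  150 → stock rod 3  [load 325/575]
  425 → stock rod 4 (new)  [load 425/575]
4 stock rods opened.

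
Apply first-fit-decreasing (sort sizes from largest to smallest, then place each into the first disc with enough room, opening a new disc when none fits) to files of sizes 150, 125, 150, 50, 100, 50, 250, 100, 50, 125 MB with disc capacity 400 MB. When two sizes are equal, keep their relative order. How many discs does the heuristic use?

3

Sorted descending: 250, 150, 150, 125, 125, 100, 100, 50, 50, 50.
  250 → disc 1 (new)  [load 250/400]
  150 → disc 1  [load 400/400]
  150 → disc 2 (new)  [load 150/400]
  125 → disc 2  [load 275/400]
  125 → disc 2  [load 400/400]
  100 → disc 3 (new)  [load 100/400]
  100 → disc 3  [load 200/400]
  50 → disc 3  [load 250/400]
  50 → disc 3  [load 300/400]
  50 → disc 3  [load 350/400]
3 discs opened.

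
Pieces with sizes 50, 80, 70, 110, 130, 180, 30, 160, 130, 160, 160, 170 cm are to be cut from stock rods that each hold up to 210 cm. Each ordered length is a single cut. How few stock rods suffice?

Total = 180 + 170 + 160 + 160 + 160 + 130 + 130 + 110 + 80 + 70 + 50 + 30 = 1430 cm.
Lower bound: ⌈1430/210⌉ = 7 stock rods.
Also, 8 pieces each exceed 105 cm, and no two of those can share a stock rod, so at least 8 stock rods are needed.
A packing using 8 stock rods:
  stock rod 1: 180 + 30 = 210
  stock rod 2: 170 = 170
  stock rod 3: 160 + 50 = 210
  stock rod 4: 160 = 160
  stock rod 5: 160 = 160
  stock rod 6: 130 + 80 = 210
  stock rod 7: 130 + 70 = 200
  stock rod 8: 110 = 110
This matches the lower bound, so 8 is optimal.

8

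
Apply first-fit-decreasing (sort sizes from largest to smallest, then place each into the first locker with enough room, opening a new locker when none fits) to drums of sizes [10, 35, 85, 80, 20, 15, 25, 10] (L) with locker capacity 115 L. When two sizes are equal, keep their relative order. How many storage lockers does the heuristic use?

Sorted descending: 85, 80, 35, 25, 20, 15, 10, 10.
  85 → locker 1 (new)  [load 85/115]
  80 → locker 2 (new)  [load 80/115]
  35 → locker 2  [load 115/115]
  25 → locker 1  [load 110/115]
  20 → locker 3 (new)  [load 20/115]
  15 → locker 3  [load 35/115]
  10 → locker 3  [load 45/115]
  10 → locker 3  [load 55/115]
3 storage lockers opened.

3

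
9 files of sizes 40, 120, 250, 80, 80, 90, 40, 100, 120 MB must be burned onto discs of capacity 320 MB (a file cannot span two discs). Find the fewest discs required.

3

Total = 250 + 120 + 120 + 100 + 90 + 80 + 80 + 40 + 40 = 920 MB.
Lower bound: ⌈920/320⌉ = 3 discs.
A packing using 3 discs:
  disc 1: 250 + 40 = 290
  disc 2: 120 + 120 + 80 = 320
  disc 3: 100 + 90 + 80 + 40 = 310
This matches the lower bound, so 3 is optimal.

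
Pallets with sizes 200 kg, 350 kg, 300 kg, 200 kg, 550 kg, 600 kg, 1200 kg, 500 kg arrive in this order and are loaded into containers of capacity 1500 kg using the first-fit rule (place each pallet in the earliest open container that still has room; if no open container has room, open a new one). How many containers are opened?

  200 → container 1 (new)  [load 200/1500]
  350 → container 1  [load 550/1500]
  300 → container 1  [load 850/1500]
  200 → container 1  [load 1050/1500]
  550 → container 2 (new)  [load 550/1500]
  600 → container 2  [load 1150/1500]
  1200 → container 3 (new)  [load 1200/1500]
  500 → container 4 (new)  [load 500/1500]
4 containers opened.

4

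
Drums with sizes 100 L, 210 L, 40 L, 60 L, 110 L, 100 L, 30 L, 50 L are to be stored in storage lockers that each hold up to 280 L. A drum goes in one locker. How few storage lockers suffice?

3

Total = 210 + 110 + 100 + 100 + 60 + 50 + 40 + 30 = 700 L.
Lower bound: ⌈700/280⌉ = 3 storage lockers.
A packing using 3 storage lockers:
  locker 1: 210 + 60 = 270
  locker 2: 110 + 100 + 50 = 260
  locker 3: 100 + 40 + 30 = 170
This matches the lower bound, so 3 is optimal.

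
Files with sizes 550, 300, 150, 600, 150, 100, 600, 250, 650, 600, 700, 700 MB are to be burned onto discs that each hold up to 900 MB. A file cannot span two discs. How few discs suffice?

Total = 700 + 700 + 650 + 600 + 600 + 600 + 550 + 300 + 250 + 150 + 150 + 100 = 5350 MB.
Lower bound: ⌈5350/900⌉ = 6 discs.
Also, 7 files each exceed 450 MB, and no two of those can share a disc, so at least 7 discs are needed.
A packing using 7 discs:
  disc 1: 700 + 150 = 850
  disc 2: 700 + 150 = 850
  disc 3: 650 + 250 = 900
  disc 4: 600 + 300 = 900
  disc 5: 600 + 100 = 700
  disc 6: 600 = 600
  disc 7: 550 = 550
This matches the lower bound, so 7 is optimal.

7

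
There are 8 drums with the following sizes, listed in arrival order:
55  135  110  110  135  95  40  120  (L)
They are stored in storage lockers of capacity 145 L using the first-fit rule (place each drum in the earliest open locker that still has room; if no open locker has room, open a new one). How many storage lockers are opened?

7

  55 → locker 1 (new)  [load 55/145]
  135 → locker 2 (new)  [load 135/145]
  110 → locker 3 (new)  [load 110/145]
  110 → locker 4 (new)  [load 110/145]
  135 → locker 5 (new)  [load 135/145]
  95 → locker 6 (new)  [load 95/145]
  40 → locker 1  [load 95/145]
  120 → locker 7 (new)  [load 120/145]
7 storage lockers opened.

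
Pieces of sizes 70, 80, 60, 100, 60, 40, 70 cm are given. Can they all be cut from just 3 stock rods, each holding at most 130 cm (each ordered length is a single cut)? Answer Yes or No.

No

Total = 480 cm; ⌈480/130⌉ = 4.
At least 4 stock rods are required, but only 3 are allowed.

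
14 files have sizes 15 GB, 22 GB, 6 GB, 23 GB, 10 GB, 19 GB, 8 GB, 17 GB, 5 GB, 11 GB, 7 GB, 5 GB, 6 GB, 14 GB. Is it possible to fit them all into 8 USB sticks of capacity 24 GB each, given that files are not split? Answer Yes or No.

A valid assignment using 8 USB sticks:
  USB stick 1: 23 = 23
  USB stick 2: 22 = 22
  USB stick 3: 19 + 5 = 24
  USB stick 4: 17 + 7 = 24
  USB stick 5: 15 + 8 = 23
  USB stick 6: 14 + 10 = 24
  USB stick 7: 11 + 6 + 6 = 23
  USB stick 8: 5 = 5
Every load is within 24 GB, so 8 USB sticks suffice.

Yes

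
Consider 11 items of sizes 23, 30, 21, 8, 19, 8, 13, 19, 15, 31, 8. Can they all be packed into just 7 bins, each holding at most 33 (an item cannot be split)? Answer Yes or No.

A valid assignment using 7 bins:
  bin 1: 31 = 31
  bin 2: 30 = 30
  bin 3: 23 + 8 = 31
  bin 4: 21 + 8 = 29
  bin 5: 19 + 13 = 32
  bin 6: 19 + 8 = 27
  bin 7: 15 = 15
Every load is within 33, so 7 bins suffice.

Yes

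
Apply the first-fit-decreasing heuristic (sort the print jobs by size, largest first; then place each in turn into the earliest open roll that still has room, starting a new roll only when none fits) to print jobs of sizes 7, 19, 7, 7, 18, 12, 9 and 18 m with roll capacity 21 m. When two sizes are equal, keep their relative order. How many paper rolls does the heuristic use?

Sorted descending: 19, 18, 18, 12, 9, 7, 7, 7.
  19 → roll 1 (new)  [load 19/21]
  18 → roll 2 (new)  [load 18/21]
  18 → roll 3 (new)  [load 18/21]
  12 → roll 4 (new)  [load 12/21]
  9 → roll 4  [load 21/21]
  7 → roll 5 (new)  [load 7/21]
  7 → roll 5  [load 14/21]
  7 → roll 5  [load 21/21]
5 paper rolls opened.

5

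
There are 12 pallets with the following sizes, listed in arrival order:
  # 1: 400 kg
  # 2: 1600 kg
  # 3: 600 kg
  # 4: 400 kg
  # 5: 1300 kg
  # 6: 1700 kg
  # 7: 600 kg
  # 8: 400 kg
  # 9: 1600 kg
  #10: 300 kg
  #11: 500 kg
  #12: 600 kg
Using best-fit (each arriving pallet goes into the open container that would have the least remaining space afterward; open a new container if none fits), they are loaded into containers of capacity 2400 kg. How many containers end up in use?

  400 → container 1 (new)  [load 400/2400]
  1600 → container 1  [load 2000/2400]
  600 → container 2 (new)  [load 600/2400]
  400 → container 1  [load 2400/2400]
  1300 → container 2  [load 1900/2400]
  1700 → container 3 (new)  [load 1700/2400]
  600 → container 3  [load 2300/2400]
  400 → container 2  [load 2300/2400]
  1600 → container 4 (new)  [load 1600/2400]
  300 → container 4  [load 1900/2400]
  500 → container 4  [load 2400/2400]
  600 → container 5 (new)  [load 600/2400]
5 containers opened.

5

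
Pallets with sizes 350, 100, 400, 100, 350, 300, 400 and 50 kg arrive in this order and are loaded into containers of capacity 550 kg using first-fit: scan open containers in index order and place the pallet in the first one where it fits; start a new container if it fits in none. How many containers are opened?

5

  350 → container 1 (new)  [load 350/550]
  100 → container 1  [load 450/550]
  400 → container 2 (new)  [load 400/550]
  100 → container 1  [load 550/550]
  350 → container 3 (new)  [load 350/550]
  300 → container 4 (new)  [load 300/550]
  400 → container 5 (new)  [load 400/550]
  50 → container 2  [load 450/550]
5 containers opened.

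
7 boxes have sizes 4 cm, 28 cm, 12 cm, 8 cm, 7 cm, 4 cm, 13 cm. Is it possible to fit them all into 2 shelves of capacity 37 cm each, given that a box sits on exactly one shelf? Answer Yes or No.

Total = 76 cm; ⌈76/37⌉ = 3.
At least 3 shelves are required, but only 2 are allowed.

No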